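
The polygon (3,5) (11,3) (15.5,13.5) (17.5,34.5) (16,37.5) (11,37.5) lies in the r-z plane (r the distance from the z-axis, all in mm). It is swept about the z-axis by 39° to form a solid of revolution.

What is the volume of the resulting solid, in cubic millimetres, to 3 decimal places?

Volume = 2230.285 mm³

Profile (r,z), 6 vertices: (3,5) (11,3) (15.5,13.5) (17.5,34.5) (16,37.5) (11,37.5)
edge 0: (3,5)→(11,3)  cross = 3·3 − 11·5 = -46.0000; (r_i+r_j)·cross = 14·-46.0000 = -644.0000
edge 1: (11,3)→(15.5,13.5)  cross = 11·13.5 − 15.5·3 = 102.0000; (r_i+r_j)·cross = 26.5·102.0000 = 2703.0000
edge 2: (15.5,13.5)→(17.5,34.5)  cross = 15.5·34.5 − 17.5·13.5 = 298.5000; (r_i+r_j)·cross = 33·298.5000 = 9850.5000
edge 3: (17.5,34.5)→(16,37.5)  cross = 17.5·37.5 − 16·34.5 = 104.2500; (r_i+r_j)·cross = 33.5·104.2500 = 3492.3750
edge 4: (16,37.5)→(11,37.5)  cross = 16·37.5 − 11·37.5 = 187.5000; (r_i+r_j)·cross = 27·187.5000 = 5062.5000
edge 5: (11,37.5)→(3,5)  cross = 11·5 − 3·37.5 = -57.5000; (r_i+r_j)·cross = 14·-57.5000 = -805.0000
Σcross = 588.7500 → A = |Σcross|/2 = 294.3750 mm²
Σ(r_i+r_j)·cross = 19659.3750 → first moment M = |Σ|/6 = 3276.5625
R_c = M/A = 3276.5625/294.3750 = 11.1306 mm
θ = 39° = 0.680678 rad
V = θ·R_c·A = 0.680678·11.1306·294.3750 = 2230.285 mm³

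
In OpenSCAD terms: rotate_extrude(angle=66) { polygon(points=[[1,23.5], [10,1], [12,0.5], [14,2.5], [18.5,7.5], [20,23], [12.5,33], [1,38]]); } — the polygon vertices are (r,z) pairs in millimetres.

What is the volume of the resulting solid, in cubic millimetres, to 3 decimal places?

Profile (r,z), 8 vertices: (1,23.5) (10,1) (12,0.5) (14,2.5) (18.5,7.5) (20,23) (12.5,33) (1,38)
edge 0: (1,23.5)→(10,1)  cross = 1·1 − 10·23.5 = -234.0000; (r_i+r_j)·cross = 11·-234.0000 = -2574.0000
edge 1: (10,1)→(12,0.5)  cross = 10·0.5 − 12·1 = -7.0000; (r_i+r_j)·cross = 22·-7.0000 = -154.0000
edge 2: (12,0.5)→(14,2.5)  cross = 12·2.5 − 14·0.5 = 23.0000; (r_i+r_j)·cross = 26·23.0000 = 598.0000
edge 3: (14,2.5)→(18.5,7.5)  cross = 14·7.5 − 18.5·2.5 = 58.7500; (r_i+r_j)·cross = 32.5·58.7500 = 1909.3750
edge 4: (18.5,7.5)→(20,23)  cross = 18.5·23 − 20·7.5 = 275.5000; (r_i+r_j)·cross = 38.5·275.5000 = 10606.7500
edge 5: (20,23)→(12.5,33)  cross = 20·33 − 12.5·23 = 372.5000; (r_i+r_j)·cross = 32.5·372.5000 = 12106.2500
edge 6: (12.5,33)→(1,38)  cross = 12.5·38 − 1·33 = 442.0000; (r_i+r_j)·cross = 13.5·442.0000 = 5967.0000
edge 7: (1,38)→(1,23.5)  cross = 1·23.5 − 1·38 = -14.5000; (r_i+r_j)·cross = 2·-14.5000 = -29.0000
Σcross = 916.2500 → A = |Σcross|/2 = 458.1250 mm²
Σ(r_i+r_j)·cross = 28430.3750 → first moment M = |Σ|/6 = 4738.3958
R_c = M/A = 4738.3958/458.1250 = 10.3430 mm
θ = 66° = 1.151917 rad
V = θ·R_c·A = 1.151917·10.3430·458.1250 = 5458.240 mm³

Volume = 5458.240 mm³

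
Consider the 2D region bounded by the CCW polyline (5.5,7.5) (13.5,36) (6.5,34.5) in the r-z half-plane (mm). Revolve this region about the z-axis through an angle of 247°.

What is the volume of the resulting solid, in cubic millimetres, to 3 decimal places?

Profile (r,z), 3 vertices: (5.5,7.5) (13.5,36) (6.5,34.5)
edge 0: (5.5,7.5)→(13.5,36)  cross = 5.5·36 − 13.5·7.5 = 96.7500; (r_i+r_j)·cross = 19·96.7500 = 1838.2500
edge 1: (13.5,36)→(6.5,34.5)  cross = 13.5·34.5 − 6.5·36 = 231.7500; (r_i+r_j)·cross = 20·231.7500 = 4635.0000
edge 2: (6.5,34.5)→(5.5,7.5)  cross = 6.5·7.5 − 5.5·34.5 = -141.0000; (r_i+r_j)·cross = 12·-141.0000 = -1692.0000
Σcross = 187.5000 → A = |Σcross|/2 = 93.7500 mm²
Σ(r_i+r_j)·cross = 4781.2500 → first moment M = |Σ|/6 = 796.8750
R_c = M/A = 796.8750/93.7500 = 8.5000 mm
θ = 247° = 4.310963 rad
V = θ·R_c·A = 4.310963·8.5000·93.7500 = 3435.299 mm³

Volume = 3435.299 mm³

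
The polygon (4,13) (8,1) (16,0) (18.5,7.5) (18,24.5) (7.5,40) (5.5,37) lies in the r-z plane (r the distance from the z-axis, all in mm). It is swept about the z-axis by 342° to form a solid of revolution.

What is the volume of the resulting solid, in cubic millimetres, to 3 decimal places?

Profile (r,z), 7 vertices: (4,13) (8,1) (16,0) (18.5,7.5) (18,24.5) (7.5,40) (5.5,37)
edge 0: (4,13)→(8,1)  cross = 4·1 − 8·13 = -100.0000; (r_i+r_j)·cross = 12·-100.0000 = -1200.0000
edge 1: (8,1)→(16,0)  cross = 8·0 − 16·1 = -16.0000; (r_i+r_j)·cross = 24·-16.0000 = -384.0000
edge 2: (16,0)→(18.5,7.5)  cross = 16·7.5 − 18.5·0 = 120.0000; (r_i+r_j)·cross = 34.5·120.0000 = 4140.0000
edge 3: (18.5,7.5)→(18,24.5)  cross = 18.5·24.5 − 18·7.5 = 318.2500; (r_i+r_j)·cross = 36.5·318.2500 = 11616.1250
edge 4: (18,24.5)→(7.5,40)  cross = 18·40 − 7.5·24.5 = 536.2500; (r_i+r_j)·cross = 25.5·536.2500 = 13674.3750
edge 5: (7.5,40)→(5.5,37)  cross = 7.5·37 − 5.5·40 = 57.5000; (r_i+r_j)·cross = 13·57.5000 = 747.5000
edge 6: (5.5,37)→(4,13)  cross = 5.5·13 − 4·37 = -76.5000; (r_i+r_j)·cross = 9.5·-76.5000 = -726.7500
Σcross = 839.5000 → A = |Σcross|/2 = 419.7500 mm²
Σ(r_i+r_j)·cross = 27867.2500 → first moment M = |Σ|/6 = 4644.5417
R_c = M/A = 4644.5417/419.7500 = 11.0650 mm
θ = 342° = 5.969026 rad
V = θ·R_c·A = 5.969026·11.0650·419.7500 = 27723.390 mm³

Volume = 27723.390 mm³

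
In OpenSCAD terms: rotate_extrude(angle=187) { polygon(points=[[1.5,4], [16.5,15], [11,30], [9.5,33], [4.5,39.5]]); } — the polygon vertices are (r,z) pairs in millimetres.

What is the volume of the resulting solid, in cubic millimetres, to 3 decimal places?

Profile (r,z), 5 vertices: (1.5,4) (16.5,15) (11,30) (9.5,33) (4.5,39.5)
edge 0: (1.5,4)→(16.5,15)  cross = 1.5·15 − 16.5·4 = -43.5000; (r_i+r_j)·cross = 18·-43.5000 = -783.0000
edge 1: (16.5,15)→(11,30)  cross = 16.5·30 − 11·15 = 330.0000; (r_i+r_j)·cross = 27.5·330.0000 = 9075.0000
edge 2: (11,30)→(9.5,33)  cross = 11·33 − 9.5·30 = 78.0000; (r_i+r_j)·cross = 20.5·78.0000 = 1599.0000
edge 3: (9.5,33)→(4.5,39.5)  cross = 9.5·39.5 − 4.5·33 = 226.7500; (r_i+r_j)·cross = 14·226.7500 = 3174.5000
edge 4: (4.5,39.5)→(1.5,4)  cross = 4.5·4 − 1.5·39.5 = -41.2500; (r_i+r_j)·cross = 6·-41.2500 = -247.5000
Σcross = 550.0000 → A = |Σcross|/2 = 275.0000 mm²
Σ(r_i+r_j)·cross = 12818.0000 → first moment M = |Σ|/6 = 2136.3333
R_c = M/A = 2136.3333/275.0000 = 7.7685 mm
θ = 187° = 3.263766 rad
V = θ·R_c·A = 3.263766·7.7685·275.0000 = 6972.491 mm³

Volume = 6972.491 mm³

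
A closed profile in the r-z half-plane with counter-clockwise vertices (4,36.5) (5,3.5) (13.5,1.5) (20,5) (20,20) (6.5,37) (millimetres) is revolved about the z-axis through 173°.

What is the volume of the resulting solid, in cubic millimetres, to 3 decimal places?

Volume = 14144.220 mm³

Profile (r,z), 6 vertices: (4,36.5) (5,3.5) (13.5,1.5) (20,5) (20,20) (6.5,37)
edge 0: (4,36.5)→(5,3.5)  cross = 4·3.5 − 5·36.5 = -168.5000; (r_i+r_j)·cross = 9·-168.5000 = -1516.5000
edge 1: (5,3.5)→(13.5,1.5)  cross = 5·1.5 − 13.5·3.5 = -39.7500; (r_i+r_j)·cross = 18.5·-39.7500 = -735.3750
edge 2: (13.5,1.5)→(20,5)  cross = 13.5·5 − 20·1.5 = 37.5000; (r_i+r_j)·cross = 33.5·37.5000 = 1256.2500
edge 3: (20,5)→(20,20)  cross = 20·20 − 20·5 = 300.0000; (r_i+r_j)·cross = 40·300.0000 = 12000.0000
edge 4: (20,20)→(6.5,37)  cross = 20·37 − 6.5·20 = 610.0000; (r_i+r_j)·cross = 26.5·610.0000 = 16165.0000
edge 5: (6.5,37)→(4,36.5)  cross = 6.5·36.5 − 4·37 = 89.2500; (r_i+r_j)·cross = 10.5·89.2500 = 937.1250
Σcross = 828.5000 → A = |Σcross|/2 = 414.2500 mm²
Σ(r_i+r_j)·cross = 28106.5000 → first moment M = |Σ|/6 = 4684.4167
R_c = M/A = 4684.4167/414.2500 = 11.3082 mm
θ = 173° = 3.019420 rad
V = θ·R_c·A = 3.019420·11.3082·414.2500 = 14144.220 mm³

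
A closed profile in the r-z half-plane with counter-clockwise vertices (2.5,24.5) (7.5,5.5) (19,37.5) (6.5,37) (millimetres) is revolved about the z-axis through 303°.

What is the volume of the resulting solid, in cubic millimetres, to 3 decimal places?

Profile (r,z), 4 vertices: (2.5,24.5) (7.5,5.5) (19,37.5) (6.5,37)
edge 0: (2.5,24.5)→(7.5,5.5)  cross = 2.5·5.5 − 7.5·24.5 = -170.0000; (r_i+r_j)·cross = 10·-170.0000 = -1700.0000
edge 1: (7.5,5.5)→(19,37.5)  cross = 7.5·37.5 − 19·5.5 = 176.7500; (r_i+r_j)·cross = 26.5·176.7500 = 4683.8750
edge 2: (19,37.5)→(6.5,37)  cross = 19·37 − 6.5·37.5 = 459.2500; (r_i+r_j)·cross = 25.5·459.2500 = 11710.8750
edge 3: (6.5,37)→(2.5,24.5)  cross = 6.5·24.5 − 2.5·37 = 66.7500; (r_i+r_j)·cross = 9·66.7500 = 600.7500
Σcross = 532.7500 → A = |Σcross|/2 = 266.3750 mm²
Σ(r_i+r_j)·cross = 15295.5000 → first moment M = |Σ|/6 = 2549.2500
R_c = M/A = 2549.2500/266.3750 = 9.5702 mm
θ = 303° = 5.288348 rad
V = θ·R_c·A = 5.288348·9.5702·266.3750 = 13481.320 mm³

Volume = 13481.320 mm³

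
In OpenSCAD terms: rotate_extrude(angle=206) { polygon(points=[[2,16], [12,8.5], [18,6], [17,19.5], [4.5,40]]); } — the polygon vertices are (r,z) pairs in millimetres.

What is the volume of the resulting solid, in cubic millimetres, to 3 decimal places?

Volume = 9897.103 mm³

Profile (r,z), 5 vertices: (2,16) (12,8.5) (18,6) (17,19.5) (4.5,40)
edge 0: (2,16)→(12,8.5)  cross = 2·8.5 − 12·16 = -175.0000; (r_i+r_j)·cross = 14·-175.0000 = -2450.0000
edge 1: (12,8.5)→(18,6)  cross = 12·6 − 18·8.5 = -81.0000; (r_i+r_j)·cross = 30·-81.0000 = -2430.0000
edge 2: (18,6)→(17,19.5)  cross = 18·19.5 − 17·6 = 249.0000; (r_i+r_j)·cross = 35·249.0000 = 8715.0000
edge 3: (17,19.5)→(4.5,40)  cross = 17·40 − 4.5·19.5 = 592.2500; (r_i+r_j)·cross = 21.5·592.2500 = 12733.3750
edge 4: (4.5,40)→(2,16)  cross = 4.5·16 − 2·40 = -8.0000; (r_i+r_j)·cross = 6.5·-8.0000 = -52.0000
Σcross = 577.2500 → A = |Σcross|/2 = 288.6250 mm²
Σ(r_i+r_j)·cross = 16516.3750 → first moment M = |Σ|/6 = 2752.7292
R_c = M/A = 2752.7292/288.6250 = 9.5374 mm
θ = 206° = 3.595378 rad
V = θ·R_c·A = 3.595378·9.5374·288.6250 = 9897.103 mm³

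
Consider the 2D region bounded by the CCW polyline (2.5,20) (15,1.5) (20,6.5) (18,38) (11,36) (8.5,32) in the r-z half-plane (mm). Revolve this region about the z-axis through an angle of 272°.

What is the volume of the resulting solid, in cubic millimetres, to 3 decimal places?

Profile (r,z), 6 vertices: (2.5,20) (15,1.5) (20,6.5) (18,38) (11,36) (8.5,32)
edge 0: (2.5,20)→(15,1.5)  cross = 2.5·1.5 − 15·20 = -296.2500; (r_i+r_j)·cross = 17.5·-296.2500 = -5184.3750
edge 1: (15,1.5)→(20,6.5)  cross = 15·6.5 − 20·1.5 = 67.5000; (r_i+r_j)·cross = 35·67.5000 = 2362.5000
edge 2: (20,6.5)→(18,38)  cross = 20·38 − 18·6.5 = 643.0000; (r_i+r_j)·cross = 38·643.0000 = 24434.0000
edge 3: (18,38)→(11,36)  cross = 18·36 − 11·38 = 230.0000; (r_i+r_j)·cross = 29·230.0000 = 6670.0000
edge 4: (11,36)→(8.5,32)  cross = 11·32 − 8.5·36 = 46.0000; (r_i+r_j)·cross = 19.5·46.0000 = 897.0000
edge 5: (8.5,32)→(2.5,20)  cross = 8.5·20 − 2.5·32 = 90.0000; (r_i+r_j)·cross = 11·90.0000 = 990.0000
Σcross = 780.2500 → A = |Σcross|/2 = 390.1250 mm²
Σ(r_i+r_j)·cross = 30169.1250 → first moment M = |Σ|/6 = 5028.1875
R_c = M/A = 5028.1875/390.1250 = 12.8887 mm
θ = 272° = 4.747296 rad
V = θ·R_c·A = 4.747296·12.8887·390.1250 = 23870.292 mm³

Volume = 23870.292 mm³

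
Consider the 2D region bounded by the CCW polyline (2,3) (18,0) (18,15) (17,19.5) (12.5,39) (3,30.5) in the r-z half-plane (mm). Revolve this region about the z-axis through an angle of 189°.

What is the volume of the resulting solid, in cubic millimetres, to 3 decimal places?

Profile (r,z), 6 vertices: (2,3) (18,0) (18,15) (17,19.5) (12.5,39) (3,30.5)
edge 0: (2,3)→(18,0)  cross = 2·0 − 18·3 = -54.0000; (r_i+r_j)·cross = 20·-54.0000 = -1080.0000
edge 1: (18,0)→(18,15)  cross = 18·15 − 18·0 = 270.0000; (r_i+r_j)·cross = 36·270.0000 = 9720.0000
edge 2: (18,15)→(17,19.5)  cross = 18·19.5 − 17·15 = 96.0000; (r_i+r_j)·cross = 35·96.0000 = 3360.0000
edge 3: (17,19.5)→(12.5,39)  cross = 17·39 − 12.5·19.5 = 419.2500; (r_i+r_j)·cross = 29.5·419.2500 = 12367.8750
edge 4: (12.5,39)→(3,30.5)  cross = 12.5·30.5 − 3·39 = 264.2500; (r_i+r_j)·cross = 15.5·264.2500 = 4095.8750
edge 5: (3,30.5)→(2,3)  cross = 3·3 − 2·30.5 = -52.0000; (r_i+r_j)·cross = 5·-52.0000 = -260.0000
Σcross = 943.5000 → A = |Σcross|/2 = 471.7500 mm²
Σ(r_i+r_j)·cross = 28203.7500 → first moment M = |Σ|/6 = 4700.6250
R_c = M/A = 4700.6250/471.7500 = 9.9642 mm
θ = 189° = 3.298672 rad
V = θ·R_c·A = 3.298672·9.9642·471.7500 = 15505.821 mm³

Volume = 15505.821 mm³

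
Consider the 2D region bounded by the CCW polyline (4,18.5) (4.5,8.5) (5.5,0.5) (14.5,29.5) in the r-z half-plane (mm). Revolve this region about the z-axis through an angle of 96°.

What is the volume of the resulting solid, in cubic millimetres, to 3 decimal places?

Volume = 1400.731 mm³

Profile (r,z), 4 vertices: (4,18.5) (4.5,8.5) (5.5,0.5) (14.5,29.5)
edge 0: (4,18.5)→(4.5,8.5)  cross = 4·8.5 − 4.5·18.5 = -49.2500; (r_i+r_j)·cross = 8.5·-49.2500 = -418.6250
edge 1: (4.5,8.5)→(5.5,0.5)  cross = 4.5·0.5 − 5.5·8.5 = -44.5000; (r_i+r_j)·cross = 10·-44.5000 = -445.0000
edge 2: (5.5,0.5)→(14.5,29.5)  cross = 5.5·29.5 − 14.5·0.5 = 155.0000; (r_i+r_j)·cross = 20·155.0000 = 3100.0000
edge 3: (14.5,29.5)→(4,18.5)  cross = 14.5·18.5 − 4·29.5 = 150.2500; (r_i+r_j)·cross = 18.5·150.2500 = 2779.6250
Σcross = 211.5000 → A = |Σcross|/2 = 105.7500 mm²
Σ(r_i+r_j)·cross = 5016.0000 → first moment M = |Σ|/6 = 836.0000
R_c = M/A = 836.0000/105.7500 = 7.9054 mm
θ = 96° = 1.675516 rad
V = θ·R_c·A = 1.675516·7.9054·105.7500 = 1400.731 mm³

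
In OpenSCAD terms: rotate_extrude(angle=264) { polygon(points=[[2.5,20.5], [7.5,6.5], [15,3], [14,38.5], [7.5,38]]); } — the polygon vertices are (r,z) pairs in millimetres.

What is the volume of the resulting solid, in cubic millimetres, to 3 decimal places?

Profile (r,z), 5 vertices: (2.5,20.5) (7.5,6.5) (15,3) (14,38.5) (7.5,38)
edge 0: (2.5,20.5)→(7.5,6.5)  cross = 2.5·6.5 − 7.5·20.5 = -137.5000; (r_i+r_j)·cross = 10·-137.5000 = -1375.0000
edge 1: (7.5,6.5)→(15,3)  cross = 7.5·3 − 15·6.5 = -75.0000; (r_i+r_j)·cross = 22.5·-75.0000 = -1687.5000
edge 2: (15,3)→(14,38.5)  cross = 15·38.5 − 14·3 = 535.5000; (r_i+r_j)·cross = 29·535.5000 = 15529.5000
edge 3: (14,38.5)→(7.5,38)  cross = 14·38 − 7.5·38.5 = 243.2500; (r_i+r_j)·cross = 21.5·243.2500 = 5229.8750
edge 4: (7.5,38)→(2.5,20.5)  cross = 7.5·20.5 − 2.5·38 = 58.7500; (r_i+r_j)·cross = 10·58.7500 = 587.5000
Σcross = 625.0000 → A = |Σcross|/2 = 312.5000 mm²
Σ(r_i+r_j)·cross = 18284.3750 → first moment M = |Σ|/6 = 3047.3958
R_c = M/A = 3047.3958/312.5000 = 9.7517 mm
θ = 264° = 4.607669 rad
V = θ·R_c·A = 4.607669·9.7517·312.5000 = 14041.392 mm³

Volume = 14041.392 mm³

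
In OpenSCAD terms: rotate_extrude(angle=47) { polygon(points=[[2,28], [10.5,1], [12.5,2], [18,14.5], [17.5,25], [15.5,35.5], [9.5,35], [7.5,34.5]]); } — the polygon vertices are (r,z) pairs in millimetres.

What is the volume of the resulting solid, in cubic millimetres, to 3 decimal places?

Profile (r,z), 8 vertices: (2,28) (10.5,1) (12.5,2) (18,14.5) (17.5,25) (15.5,35.5) (9.5,35) (7.5,34.5)
edge 0: (2,28)→(10.5,1)  cross = 2·1 − 10.5·28 = -292.0000; (r_i+r_j)·cross = 12.5·-292.0000 = -3650.0000
edge 1: (10.5,1)→(12.5,2)  cross = 10.5·2 − 12.5·1 = 8.5000; (r_i+r_j)·cross = 23·8.5000 = 195.5000
edge 2: (12.5,2)→(18,14.5)  cross = 12.5·14.5 − 18·2 = 145.2500; (r_i+r_j)·cross = 30.5·145.2500 = 4430.1250
edge 3: (18,14.5)→(17.5,25)  cross = 18·25 − 17.5·14.5 = 196.2500; (r_i+r_j)·cross = 35.5·196.2500 = 6966.8750
edge 4: (17.5,25)→(15.5,35.5)  cross = 17.5·35.5 − 15.5·25 = 233.7500; (r_i+r_j)·cross = 33·233.7500 = 7713.7500
edge 5: (15.5,35.5)→(9.5,35)  cross = 15.5·35 − 9.5·35.5 = 205.2500; (r_i+r_j)·cross = 25·205.2500 = 5131.2500
edge 6: (9.5,35)→(7.5,34.5)  cross = 9.5·34.5 − 7.5·35 = 65.2500; (r_i+r_j)·cross = 17·65.2500 = 1109.2500
edge 7: (7.5,34.5)→(2,28)  cross = 7.5·28 − 2·34.5 = 141.0000; (r_i+r_j)·cross = 9.5·141.0000 = 1339.5000
Σcross = 703.2500 → A = |Σcross|/2 = 351.6250 mm²
Σ(r_i+r_j)·cross = 23236.2500 → first moment M = |Σ|/6 = 3872.7083
R_c = M/A = 3872.7083/351.6250 = 11.0137 mm
θ = 47° = 0.820305 rad
V = θ·R_c·A = 0.820305·11.0137·351.6250 = 3176.801 mm³

Volume = 3176.801 mm³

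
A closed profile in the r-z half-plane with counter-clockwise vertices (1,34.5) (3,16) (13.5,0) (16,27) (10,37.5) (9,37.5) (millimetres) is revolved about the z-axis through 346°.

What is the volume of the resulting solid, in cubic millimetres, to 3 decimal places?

Volume = 18983.343 mm³

Profile (r,z), 6 vertices: (1,34.5) (3,16) (13.5,0) (16,27) (10,37.5) (9,37.5)
edge 0: (1,34.5)→(3,16)  cross = 1·16 − 3·34.5 = -87.5000; (r_i+r_j)·cross = 4·-87.5000 = -350.0000
edge 1: (3,16)→(13.5,0)  cross = 3·0 − 13.5·16 = -216.0000; (r_i+r_j)·cross = 16.5·-216.0000 = -3564.0000
edge 2: (13.5,0)→(16,27)  cross = 13.5·27 − 16·0 = 364.5000; (r_i+r_j)·cross = 29.5·364.5000 = 10752.7500
edge 3: (16,27)→(10,37.5)  cross = 16·37.5 − 10·27 = 330.0000; (r_i+r_j)·cross = 26·330.0000 = 8580.0000
edge 4: (10,37.5)→(9,37.5)  cross = 10·37.5 − 9·37.5 = 37.5000; (r_i+r_j)·cross = 19·37.5000 = 712.5000
edge 5: (9,37.5)→(1,34.5)  cross = 9·34.5 − 1·37.5 = 273.0000; (r_i+r_j)·cross = 10·273.0000 = 2730.0000
Σcross = 701.5000 → A = |Σcross|/2 = 350.7500 mm²
Σ(r_i+r_j)·cross = 18861.2500 → first moment M = |Σ|/6 = 3143.5417
R_c = M/A = 3143.5417/350.7500 = 8.9623 mm
θ = 346° = 6.038839 rad
V = θ·R_c·A = 6.038839·8.9623·350.7500 = 18983.343 mm³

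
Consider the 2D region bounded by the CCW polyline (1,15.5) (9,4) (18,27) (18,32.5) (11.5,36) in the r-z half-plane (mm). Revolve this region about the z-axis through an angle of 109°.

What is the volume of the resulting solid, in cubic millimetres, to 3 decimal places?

Volume = 5293.294 mm³

Profile (r,z), 5 vertices: (1,15.5) (9,4) (18,27) (18,32.5) (11.5,36)
edge 0: (1,15.5)→(9,4)  cross = 1·4 − 9·15.5 = -135.5000; (r_i+r_j)·cross = 10·-135.5000 = -1355.0000
edge 1: (9,4)→(18,27)  cross = 9·27 − 18·4 = 171.0000; (r_i+r_j)·cross = 27·171.0000 = 4617.0000
edge 2: (18,27)→(18,32.5)  cross = 18·32.5 − 18·27 = 99.0000; (r_i+r_j)·cross = 36·99.0000 = 3564.0000
edge 3: (18,32.5)→(11.5,36)  cross = 18·36 − 11.5·32.5 = 274.2500; (r_i+r_j)·cross = 29.5·274.2500 = 8090.3750
edge 4: (11.5,36)→(1,15.5)  cross = 11.5·15.5 − 1·36 = 142.2500; (r_i+r_j)·cross = 12.5·142.2500 = 1778.1250
Σcross = 551.0000 → A = |Σcross|/2 = 275.5000 mm²
Σ(r_i+r_j)·cross = 16694.5000 → first moment M = |Σ|/6 = 2782.4167
R_c = M/A = 2782.4167/275.5000 = 10.0995 mm
θ = 109° = 1.902409 rad
V = θ·R_c·A = 1.902409·10.0995·275.5000 = 5293.294 mm³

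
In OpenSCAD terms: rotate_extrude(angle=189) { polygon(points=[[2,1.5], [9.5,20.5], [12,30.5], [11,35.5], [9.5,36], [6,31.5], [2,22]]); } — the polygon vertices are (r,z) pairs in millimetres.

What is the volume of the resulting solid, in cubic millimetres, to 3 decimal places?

Profile (r,z), 7 vertices: (2,1.5) (9.5,20.5) (12,30.5) (11,35.5) (9.5,36) (6,31.5) (2,22)
edge 0: (2,1.5)→(9.5,20.5)  cross = 2·20.5 − 9.5·1.5 = 26.7500; (r_i+r_j)·cross = 11.5·26.7500 = 307.6250
edge 1: (9.5,20.5)→(12,30.5)  cross = 9.5·30.5 − 12·20.5 = 43.7500; (r_i+r_j)·cross = 21.5·43.7500 = 940.6250
edge 2: (12,30.5)→(11,35.5)  cross = 12·35.5 − 11·30.5 = 90.5000; (r_i+r_j)·cross = 23·90.5000 = 2081.5000
edge 3: (11,35.5)→(9.5,36)  cross = 11·36 − 9.5·35.5 = 58.7500; (r_i+r_j)·cross = 20.5·58.7500 = 1204.3750
edge 4: (9.5,36)→(6,31.5)  cross = 9.5·31.5 − 6·36 = 83.2500; (r_i+r_j)·cross = 15.5·83.2500 = 1290.3750
edge 5: (6,31.5)→(2,22)  cross = 6·22 − 2·31.5 = 69.0000; (r_i+r_j)·cross = 8·69.0000 = 552.0000
edge 6: (2,22)→(2,1.5)  cross = 2·1.5 − 2·22 = -41.0000; (r_i+r_j)·cross = 4·-41.0000 = -164.0000
Σcross = 331.0000 → A = |Σcross|/2 = 165.5000 mm²
Σ(r_i+r_j)·cross = 6212.5000 → first moment M = |Σ|/6 = 1035.4167
R_c = M/A = 1035.4167/165.5000 = 6.2563 mm
θ = 189° = 3.298672 rad
V = θ·R_c·A = 3.298672·6.2563·165.5000 = 3415.500 mm³

Volume = 3415.500 mm³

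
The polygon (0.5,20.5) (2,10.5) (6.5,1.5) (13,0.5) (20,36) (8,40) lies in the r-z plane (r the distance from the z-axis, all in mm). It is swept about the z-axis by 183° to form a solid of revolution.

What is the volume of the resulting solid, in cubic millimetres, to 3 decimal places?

Profile (r,z), 6 vertices: (0.5,20.5) (2,10.5) (6.5,1.5) (13,0.5) (20,36) (8,40)
edge 0: (0.5,20.5)→(2,10.5)  cross = 0.5·10.5 − 2·20.5 = -35.7500; (r_i+r_j)·cross = 2.5·-35.7500 = -89.3750
edge 1: (2,10.5)→(6.5,1.5)  cross = 2·1.5 − 6.5·10.5 = -65.2500; (r_i+r_j)·cross = 8.5·-65.2500 = -554.6250
edge 2: (6.5,1.5)→(13,0.5)  cross = 6.5·0.5 − 13·1.5 = -16.2500; (r_i+r_j)·cross = 19.5·-16.2500 = -316.8750
edge 3: (13,0.5)→(20,36)  cross = 13·36 − 20·0.5 = 458.0000; (r_i+r_j)·cross = 33·458.0000 = 15114.0000
edge 4: (20,36)→(8,40)  cross = 20·40 − 8·36 = 512.0000; (r_i+r_j)·cross = 28·512.0000 = 14336.0000
edge 5: (8,40)→(0.5,20.5)  cross = 8·20.5 − 0.5·40 = 144.0000; (r_i+r_j)·cross = 8.5·144.0000 = 1224.0000
Σcross = 996.7500 → A = |Σcross|/2 = 498.3750 mm²
Σ(r_i+r_j)·cross = 29713.1250 → first moment M = |Σ|/6 = 4952.1875
R_c = M/A = 4952.1875/498.3750 = 9.9367 mm
θ = 183° = 3.193953 rad
V = θ·R_c·A = 3.193953·9.9367·498.3750 = 15817.052 mm³

Volume = 15817.052 mm³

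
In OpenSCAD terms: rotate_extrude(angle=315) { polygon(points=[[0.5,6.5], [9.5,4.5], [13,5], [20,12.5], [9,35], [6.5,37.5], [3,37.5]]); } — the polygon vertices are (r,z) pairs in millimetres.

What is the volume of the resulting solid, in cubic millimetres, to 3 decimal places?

Volume = 19436.510 mm³

Profile (r,z), 7 vertices: (0.5,6.5) (9.5,4.5) (13,5) (20,12.5) (9,35) (6.5,37.5) (3,37.5)
edge 0: (0.5,6.5)→(9.5,4.5)  cross = 0.5·4.5 − 9.5·6.5 = -59.5000; (r_i+r_j)·cross = 10·-59.5000 = -595.0000
edge 1: (9.5,4.5)→(13,5)  cross = 9.5·5 − 13·4.5 = -11.0000; (r_i+r_j)·cross = 22.5·-11.0000 = -247.5000
edge 2: (13,5)→(20,12.5)  cross = 13·12.5 − 20·5 = 62.5000; (r_i+r_j)·cross = 33·62.5000 = 2062.5000
edge 3: (20,12.5)→(9,35)  cross = 20·35 − 9·12.5 = 587.5000; (r_i+r_j)·cross = 29·587.5000 = 17037.5000
edge 4: (9,35)→(6.5,37.5)  cross = 9·37.5 − 6.5·35 = 110.0000; (r_i+r_j)·cross = 15.5·110.0000 = 1705.0000
edge 5: (6.5,37.5)→(3,37.5)  cross = 6.5·37.5 − 3·37.5 = 131.2500; (r_i+r_j)·cross = 9.5·131.2500 = 1246.8750
edge 6: (3,37.5)→(0.5,6.5)  cross = 3·6.5 − 0.5·37.5 = 0.7500; (r_i+r_j)·cross = 3.5·0.7500 = 2.6250
Σcross = 821.5000 → A = |Σcross|/2 = 410.7500 mm²
Σ(r_i+r_j)·cross = 21212.0000 → first moment M = |Σ|/6 = 3535.3333
R_c = M/A = 3535.3333/410.7500 = 8.6070 mm
θ = 315° = 5.497787 rad
V = θ·R_c·A = 5.497787·8.6070·410.7500 = 19436.510 mm³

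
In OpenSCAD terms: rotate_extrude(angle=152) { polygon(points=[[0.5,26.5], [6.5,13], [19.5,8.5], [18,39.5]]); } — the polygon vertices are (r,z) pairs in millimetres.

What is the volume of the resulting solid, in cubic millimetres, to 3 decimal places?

Profile (r,z), 4 vertices: (0.5,26.5) (6.5,13) (19.5,8.5) (18,39.5)
edge 0: (0.5,26.5)→(6.5,13)  cross = 0.5·13 − 6.5·26.5 = -165.7500; (r_i+r_j)·cross = 7·-165.7500 = -1160.2500
edge 1: (6.5,13)→(19.5,8.5)  cross = 6.5·8.5 − 19.5·13 = -198.2500; (r_i+r_j)·cross = 26·-198.2500 = -5154.5000
edge 2: (19.5,8.5)→(18,39.5)  cross = 19.5·39.5 − 18·8.5 = 617.2500; (r_i+r_j)·cross = 37.5·617.2500 = 23146.8750
edge 3: (18,39.5)→(0.5,26.5)  cross = 18·26.5 − 0.5·39.5 = 457.2500; (r_i+r_j)·cross = 18.5·457.2500 = 8459.1250
Σcross = 710.5000 → A = |Σcross|/2 = 355.2500 mm²
Σ(r_i+r_j)·cross = 25291.2500 → first moment M = |Σ|/6 = 4215.2083
R_c = M/A = 4215.2083/355.2500 = 11.8655 mm
θ = 152° = 2.652900 rad
V = θ·R_c·A = 2.652900·11.8655·355.2500 = 11182.528 mm³

Volume = 11182.528 mm³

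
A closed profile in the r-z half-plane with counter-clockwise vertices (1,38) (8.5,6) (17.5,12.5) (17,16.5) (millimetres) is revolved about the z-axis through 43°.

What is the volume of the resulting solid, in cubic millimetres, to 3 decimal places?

Profile (r,z), 4 vertices: (1,38) (8.5,6) (17.5,12.5) (17,16.5)
edge 0: (1,38)→(8.5,6)  cross = 1·6 − 8.5·38 = -317.0000; (r_i+r_j)·cross = 9.5·-317.0000 = -3011.5000
edge 1: (8.5,6)→(17.5,12.5)  cross = 8.5·12.5 − 17.5·6 = 1.2500; (r_i+r_j)·cross = 26·1.2500 = 32.5000
edge 2: (17.5,12.5)→(17,16.5)  cross = 17.5·16.5 − 17·12.5 = 76.2500; (r_i+r_j)·cross = 34.5·76.2500 = 2630.6250
edge 3: (17,16.5)→(1,38)  cross = 17·38 − 1·16.5 = 629.5000; (r_i+r_j)·cross = 18·629.5000 = 11331.0000
Σcross = 390.0000 → A = |Σcross|/2 = 195.0000 mm²
Σ(r_i+r_j)·cross = 10982.6250 → first moment M = |Σ|/6 = 1830.4375
R_c = M/A = 1830.4375/195.0000 = 9.3869 mm
θ = 43° = 0.750492 rad
V = θ·R_c·A = 0.750492·9.3869·195.0000 = 1373.728 mm³

Volume = 1373.728 mm³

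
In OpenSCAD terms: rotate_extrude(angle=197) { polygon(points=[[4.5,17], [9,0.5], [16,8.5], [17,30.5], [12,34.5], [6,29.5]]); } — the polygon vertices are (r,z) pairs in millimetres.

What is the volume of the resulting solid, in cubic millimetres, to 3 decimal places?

Profile (r,z), 6 vertices: (4.5,17) (9,0.5) (16,8.5) (17,30.5) (12,34.5) (6,29.5)
edge 0: (4.5,17)→(9,0.5)  cross = 4.5·0.5 − 9·17 = -150.7500; (r_i+r_j)·cross = 13.5·-150.7500 = -2035.1250
edge 1: (9,0.5)→(16,8.5)  cross = 9·8.5 − 16·0.5 = 68.5000; (r_i+r_j)·cross = 25·68.5000 = 1712.5000
edge 2: (16,8.5)→(17,30.5)  cross = 16·30.5 − 17·8.5 = 343.5000; (r_i+r_j)·cross = 33·343.5000 = 11335.5000
edge 3: (17,30.5)→(12,34.5)  cross = 17·34.5 − 12·30.5 = 220.5000; (r_i+r_j)·cross = 29·220.5000 = 6394.5000
edge 4: (12,34.5)→(6,29.5)  cross = 12·29.5 − 6·34.5 = 147.0000; (r_i+r_j)·cross = 18·147.0000 = 2646.0000
edge 5: (6,29.5)→(4.5,17)  cross = 6·17 − 4.5·29.5 = -30.7500; (r_i+r_j)·cross = 10.5·-30.7500 = -322.8750
Σcross = 598.0000 → A = |Σcross|/2 = 299.0000 mm²
Σ(r_i+r_j)·cross = 19730.5000 → first moment M = |Σ|/6 = 3288.4167
R_c = M/A = 3288.4167/299.0000 = 10.9980 mm
θ = 197° = 3.438299 rad
V = θ·R_c·A = 3.438299·10.9980·299.0000 = 11306.559 mm³

Volume = 11306.559 mm³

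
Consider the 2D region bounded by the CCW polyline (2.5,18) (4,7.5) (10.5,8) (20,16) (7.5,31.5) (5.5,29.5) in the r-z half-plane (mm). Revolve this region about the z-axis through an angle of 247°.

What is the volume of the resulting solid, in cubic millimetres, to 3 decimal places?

Volume = 10109.927 mm³

Profile (r,z), 6 vertices: (2.5,18) (4,7.5) (10.5,8) (20,16) (7.5,31.5) (5.5,29.5)
edge 0: (2.5,18)→(4,7.5)  cross = 2.5·7.5 − 4·18 = -53.2500; (r_i+r_j)·cross = 6.5·-53.2500 = -346.1250
edge 1: (4,7.5)→(10.5,8)  cross = 4·8 − 10.5·7.5 = -46.7500; (r_i+r_j)·cross = 14.5·-46.7500 = -677.8750
edge 2: (10.5,8)→(20,16)  cross = 10.5·16 − 20·8 = 8.0000; (r_i+r_j)·cross = 30.5·8.0000 = 244.0000
edge 3: (20,16)→(7.5,31.5)  cross = 20·31.5 − 7.5·16 = 510.0000; (r_i+r_j)·cross = 27.5·510.0000 = 14025.0000
edge 4: (7.5,31.5)→(5.5,29.5)  cross = 7.5·29.5 − 5.5·31.5 = 48.0000; (r_i+r_j)·cross = 13·48.0000 = 624.0000
edge 5: (5.5,29.5)→(2.5,18)  cross = 5.5·18 − 2.5·29.5 = 25.2500; (r_i+r_j)·cross = 8·25.2500 = 202.0000
Σcross = 491.2500 → A = |Σcross|/2 = 245.6250 mm²
Σ(r_i+r_j)·cross = 14071.0000 → first moment M = |Σ|/6 = 2345.1667
R_c = M/A = 2345.1667/245.6250 = 9.5478 mm
θ = 247° = 4.310963 rad
V = θ·R_c·A = 4.310963·9.5478·245.6250 = 10109.927 mm³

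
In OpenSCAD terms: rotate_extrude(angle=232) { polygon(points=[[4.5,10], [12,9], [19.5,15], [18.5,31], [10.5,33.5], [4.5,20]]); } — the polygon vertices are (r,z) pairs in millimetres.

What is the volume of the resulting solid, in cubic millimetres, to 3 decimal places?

Profile (r,z), 6 vertices: (4.5,10) (12,9) (19.5,15) (18.5,31) (10.5,33.5) (4.5,20)
edge 0: (4.5,10)→(12,9)  cross = 4.5·9 − 12·10 = -79.5000; (r_i+r_j)·cross = 16.5·-79.5000 = -1311.7500
edge 1: (12,9)→(19.5,15)  cross = 12·15 − 19.5·9 = 4.5000; (r_i+r_j)·cross = 31.5·4.5000 = 141.7500
edge 2: (19.5,15)→(18.5,31)  cross = 19.5·31 − 18.5·15 = 327.0000; (r_i+r_j)·cross = 38·327.0000 = 12426.0000
edge 3: (18.5,31)→(10.5,33.5)  cross = 18.5·33.5 − 10.5·31 = 294.2500; (r_i+r_j)·cross = 29·294.2500 = 8533.2500
edge 4: (10.5,33.5)→(4.5,20)  cross = 10.5·20 − 4.5·33.5 = 59.2500; (r_i+r_j)·cross = 15·59.2500 = 888.7500
edge 5: (4.5,20)→(4.5,10)  cross = 4.5·10 − 4.5·20 = -45.0000; (r_i+r_j)·cross = 9·-45.0000 = -405.0000
Σcross = 560.5000 → A = |Σcross|/2 = 280.2500 mm²
Σ(r_i+r_j)·cross = 20273.0000 → first moment M = |Σ|/6 = 3378.8333
R_c = M/A = 3378.8333/280.2500 = 12.0565 mm
θ = 232° = 4.049164 rad
V = θ·R_c·A = 4.049164·12.0565·280.2500 = 13681.450 mm³

Volume = 13681.450 mm³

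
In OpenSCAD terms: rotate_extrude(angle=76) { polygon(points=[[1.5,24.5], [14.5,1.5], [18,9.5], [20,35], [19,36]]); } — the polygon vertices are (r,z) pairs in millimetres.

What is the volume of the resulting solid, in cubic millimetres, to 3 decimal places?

Profile (r,z), 5 vertices: (1.5,24.5) (14.5,1.5) (18,9.5) (20,35) (19,36)
edge 0: (1.5,24.5)→(14.5,1.5)  cross = 1.5·1.5 − 14.5·24.5 = -353.0000; (r_i+r_j)·cross = 16·-353.0000 = -5648.0000
edge 1: (14.5,1.5)→(18,9.5)  cross = 14.5·9.5 − 18·1.5 = 110.7500; (r_i+r_j)·cross = 32.5·110.7500 = 3599.3750
edge 2: (18,9.5)→(20,35)  cross = 18·35 − 20·9.5 = 440.0000; (r_i+r_j)·cross = 38·440.0000 = 16720.0000
edge 3: (20,35)→(19,36)  cross = 20·36 − 19·35 = 55.0000; (r_i+r_j)·cross = 39·55.0000 = 2145.0000
edge 4: (19,36)→(1.5,24.5)  cross = 19·24.5 − 1.5·36 = 411.5000; (r_i+r_j)·cross = 20.5·411.5000 = 8435.7500
Σcross = 664.2500 → A = |Σcross|/2 = 332.1250 mm²
Σ(r_i+r_j)·cross = 25252.1250 → first moment M = |Σ|/6 = 4208.6875
R_c = M/A = 4208.6875/332.1250 = 12.6720 mm
θ = 76° = 1.326450 rad
V = θ·R_c·A = 1.326450·12.6720·332.1250 = 5582.615 mm³

Volume = 5582.615 mm³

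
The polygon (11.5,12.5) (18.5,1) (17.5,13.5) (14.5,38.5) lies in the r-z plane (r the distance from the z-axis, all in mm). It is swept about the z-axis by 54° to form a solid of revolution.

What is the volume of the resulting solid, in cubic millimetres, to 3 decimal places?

Volume = 1612.501 mm³

Profile (r,z), 4 vertices: (11.5,12.5) (18.5,1) (17.5,13.5) (14.5,38.5)
edge 0: (11.5,12.5)→(18.5,1)  cross = 11.5·1 − 18.5·12.5 = -219.7500; (r_i+r_j)·cross = 30·-219.7500 = -6592.5000
edge 1: (18.5,1)→(17.5,13.5)  cross = 18.5·13.5 − 17.5·1 = 232.2500; (r_i+r_j)·cross = 36·232.2500 = 8361.0000
edge 2: (17.5,13.5)→(14.5,38.5)  cross = 17.5·38.5 − 14.5·13.5 = 478.0000; (r_i+r_j)·cross = 32·478.0000 = 15296.0000
edge 3: (14.5,38.5)→(11.5,12.5)  cross = 14.5·12.5 − 11.5·38.5 = -261.5000; (r_i+r_j)·cross = 26·-261.5000 = -6799.0000
Σcross = 229.0000 → A = |Σcross|/2 = 114.5000 mm²
Σ(r_i+r_j)·cross = 10265.5000 → first moment M = |Σ|/6 = 1710.9167
R_c = M/A = 1710.9167/114.5000 = 14.9425 mm
θ = 54° = 0.942478 rad
V = θ·R_c·A = 0.942478·14.9425·114.5000 = 1612.501 mm³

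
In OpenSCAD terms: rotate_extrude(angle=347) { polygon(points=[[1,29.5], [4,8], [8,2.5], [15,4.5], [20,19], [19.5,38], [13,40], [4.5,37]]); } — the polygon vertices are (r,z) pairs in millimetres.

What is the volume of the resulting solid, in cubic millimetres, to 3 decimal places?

Volume = 36405.257 mm³

Profile (r,z), 8 vertices: (1,29.5) (4,8) (8,2.5) (15,4.5) (20,19) (19.5,38) (13,40) (4.5,37)
edge 0: (1,29.5)→(4,8)  cross = 1·8 − 4·29.5 = -110.0000; (r_i+r_j)·cross = 5·-110.0000 = -550.0000
edge 1: (4,8)→(8,2.5)  cross = 4·2.5 − 8·8 = -54.0000; (r_i+r_j)·cross = 12·-54.0000 = -648.0000
edge 2: (8,2.5)→(15,4.5)  cross = 8·4.5 − 15·2.5 = -1.5000; (r_i+r_j)·cross = 23·-1.5000 = -34.5000
edge 3: (15,4.5)→(20,19)  cross = 15·19 − 20·4.5 = 195.0000; (r_i+r_j)·cross = 35·195.0000 = 6825.0000
edge 4: (20,19)→(19.5,38)  cross = 20·38 − 19.5·19 = 389.5000; (r_i+r_j)·cross = 39.5·389.5000 = 15385.2500
edge 5: (19.5,38)→(13,40)  cross = 19.5·40 − 13·38 = 286.0000; (r_i+r_j)·cross = 32.5·286.0000 = 9295.0000
edge 6: (13,40)→(4.5,37)  cross = 13·37 − 4.5·40 = 301.0000; (r_i+r_j)·cross = 17.5·301.0000 = 5267.5000
edge 7: (4.5,37)→(1,29.5)  cross = 4.5·29.5 − 1·37 = 95.7500; (r_i+r_j)·cross = 5.5·95.7500 = 526.6250
Σcross = 1101.7500 → A = |Σcross|/2 = 550.8750 mm²
Σ(r_i+r_j)·cross = 36066.8750 → first moment M = |Σ|/6 = 6011.1458
R_c = M/A = 6011.1458/550.8750 = 10.9120 mm
θ = 347° = 6.056293 rad
V = θ·R_c·A = 6.056293·10.9120·550.8750 = 36405.257 mm³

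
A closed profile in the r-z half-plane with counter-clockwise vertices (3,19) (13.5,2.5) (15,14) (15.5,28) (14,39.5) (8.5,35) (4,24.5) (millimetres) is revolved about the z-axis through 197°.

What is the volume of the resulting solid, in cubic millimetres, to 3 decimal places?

Volume = 9879.020 mm³

Profile (r,z), 7 vertices: (3,19) (13.5,2.5) (15,14) (15.5,28) (14,39.5) (8.5,35) (4,24.5)
edge 0: (3,19)→(13.5,2.5)  cross = 3·2.5 − 13.5·19 = -249.0000; (r_i+r_j)·cross = 16.5·-249.0000 = -4108.5000
edge 1: (13.5,2.5)→(15,14)  cross = 13.5·14 − 15·2.5 = 151.5000; (r_i+r_j)·cross = 28.5·151.5000 = 4317.7500
edge 2: (15,14)→(15.5,28)  cross = 15·28 − 15.5·14 = 203.0000; (r_i+r_j)·cross = 30.5·203.0000 = 6191.5000
edge 3: (15.5,28)→(14,39.5)  cross = 15.5·39.5 − 14·28 = 220.2500; (r_i+r_j)·cross = 29.5·220.2500 = 6497.3750
edge 4: (14,39.5)→(8.5,35)  cross = 14·35 − 8.5·39.5 = 154.2500; (r_i+r_j)·cross = 22.5·154.2500 = 3470.6250
edge 5: (8.5,35)→(4,24.5)  cross = 8.5·24.5 − 4·35 = 68.2500; (r_i+r_j)·cross = 12.5·68.2500 = 853.1250
edge 6: (4,24.5)→(3,19)  cross = 4·19 − 3·24.5 = 2.5000; (r_i+r_j)·cross = 7·2.5000 = 17.5000
Σcross = 550.7500 → A = |Σcross|/2 = 275.3750 mm²
Σ(r_i+r_j)·cross = 17239.3750 → first moment M = |Σ|/6 = 2873.2292
R_c = M/A = 2873.2292/275.3750 = 10.4339 mm
θ = 197° = 3.438299 rad
V = θ·R_c·A = 3.438299·10.4339·275.3750 = 9879.020 mm³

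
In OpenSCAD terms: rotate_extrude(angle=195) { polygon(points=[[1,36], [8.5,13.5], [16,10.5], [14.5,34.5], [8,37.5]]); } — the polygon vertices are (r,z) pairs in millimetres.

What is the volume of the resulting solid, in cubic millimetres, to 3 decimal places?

Profile (r,z), 5 vertices: (1,36) (8.5,13.5) (16,10.5) (14.5,34.5) (8,37.5)
edge 0: (1,36)→(8.5,13.5)  cross = 1·13.5 − 8.5·36 = -292.5000; (r_i+r_j)·cross = 9.5·-292.5000 = -2778.7500
edge 1: (8.5,13.5)→(16,10.5)  cross = 8.5·10.5 − 16·13.5 = -126.7500; (r_i+r_j)·cross = 24.5·-126.7500 = -3105.3750
edge 2: (16,10.5)→(14.5,34.5)  cross = 16·34.5 − 14.5·10.5 = 399.7500; (r_i+r_j)·cross = 30.5·399.7500 = 12192.3750
edge 3: (14.5,34.5)→(8,37.5)  cross = 14.5·37.5 − 8·34.5 = 267.7500; (r_i+r_j)·cross = 22.5·267.7500 = 6024.3750
edge 4: (8,37.5)→(1,36)  cross = 8·36 − 1·37.5 = 250.5000; (r_i+r_j)·cross = 9·250.5000 = 2254.5000
Σcross = 498.7500 → A = |Σcross|/2 = 249.3750 mm²
Σ(r_i+r_j)·cross = 14587.1250 → first moment M = |Σ|/6 = 2431.1875
R_c = M/A = 2431.1875/249.3750 = 9.7491 mm
θ = 195° = 3.403392 rad
V = θ·R_c·A = 3.403392·9.7491·249.3750 = 8274.284 mm³

Volume = 8274.284 mm³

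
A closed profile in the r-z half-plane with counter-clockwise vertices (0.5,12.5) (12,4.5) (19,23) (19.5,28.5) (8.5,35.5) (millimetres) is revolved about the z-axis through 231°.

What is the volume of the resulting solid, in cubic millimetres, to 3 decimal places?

Profile (r,z), 5 vertices: (0.5,12.5) (12,4.5) (19,23) (19.5,28.5) (8.5,35.5)
edge 0: (0.5,12.5)→(12,4.5)  cross = 0.5·4.5 − 12·12.5 = -147.7500; (r_i+r_j)·cross = 12.5·-147.7500 = -1846.8750
edge 1: (12,4.5)→(19,23)  cross = 12·23 − 19·4.5 = 190.5000; (r_i+r_j)·cross = 31·190.5000 = 5905.5000
edge 2: (19,23)→(19.5,28.5)  cross = 19·28.5 − 19.5·23 = 93.0000; (r_i+r_j)·cross = 38.5·93.0000 = 3580.5000
edge 3: (19.5,28.5)→(8.5,35.5)  cross = 19.5·35.5 − 8.5·28.5 = 450.0000; (r_i+r_j)·cross = 28·450.0000 = 12600.0000
edge 4: (8.5,35.5)→(0.5,12.5)  cross = 8.5·12.5 − 0.5·35.5 = 88.5000; (r_i+r_j)·cross = 9·88.5000 = 796.5000
Σcross = 674.2500 → A = |Σcross|/2 = 337.1250 mm²
Σ(r_i+r_j)·cross = 21035.6250 → first moment M = |Σ|/6 = 3505.9375
R_c = M/A = 3505.9375/337.1250 = 10.3995 mm
θ = 231° = 4.031711 rad
V = θ·R_c·A = 4.031711·10.3995·337.1250 = 14134.925 mm³

Volume = 14134.925 mm³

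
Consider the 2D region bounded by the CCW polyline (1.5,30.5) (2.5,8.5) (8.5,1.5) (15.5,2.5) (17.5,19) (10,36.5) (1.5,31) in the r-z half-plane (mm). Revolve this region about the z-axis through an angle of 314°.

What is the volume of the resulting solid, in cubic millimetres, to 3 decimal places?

Profile (r,z), 7 vertices: (1.5,30.5) (2.5,8.5) (8.5,1.5) (15.5,2.5) (17.5,19) (10,36.5) (1.5,31)
edge 0: (1.5,30.5)→(2.5,8.5)  cross = 1.5·8.5 − 2.5·30.5 = -63.5000; (r_i+r_j)·cross = 4·-63.5000 = -254.0000
edge 1: (2.5,8.5)→(8.5,1.5)  cross = 2.5·1.5 − 8.5·8.5 = -68.5000; (r_i+r_j)·cross = 11·-68.5000 = -753.5000
edge 2: (8.5,1.5)→(15.5,2.5)  cross = 8.5·2.5 − 15.5·1.5 = -2.0000; (r_i+r_j)·cross = 24·-2.0000 = -48.0000
edge 3: (15.5,2.5)→(17.5,19)  cross = 15.5·19 − 17.5·2.5 = 250.7500; (r_i+r_j)·cross = 33·250.7500 = 8274.7500
edge 4: (17.5,19)→(10,36.5)  cross = 17.5·36.5 − 10·19 = 448.7500; (r_i+r_j)·cross = 27.5·448.7500 = 12340.6250
edge 5: (10,36.5)→(1.5,31)  cross = 10·31 − 1.5·36.5 = 255.2500; (r_i+r_j)·cross = 11.5·255.2500 = 2935.3750
edge 6: (1.5,31)→(1.5,30.5)  cross = 1.5·30.5 − 1.5·31 = -0.7500; (r_i+r_j)·cross = 3·-0.7500 = -2.2500
Σcross = 820.0000 → A = |Σcross|/2 = 410.0000 mm²
Σ(r_i+r_j)·cross = 22493.0000 → first moment M = |Σ|/6 = 3748.8333
R_c = M/A = 3748.8333/410.0000 = 9.1435 mm
θ = 314° = 5.480334 rad
V = θ·R_c·A = 5.480334·9.1435·410.0000 = 20544.858 mm³

Volume = 20544.858 mm³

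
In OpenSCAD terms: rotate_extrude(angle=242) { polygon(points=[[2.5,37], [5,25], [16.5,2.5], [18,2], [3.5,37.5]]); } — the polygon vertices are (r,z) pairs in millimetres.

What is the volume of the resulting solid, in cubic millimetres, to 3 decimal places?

Volume = 3268.965 mm³

Profile (r,z), 5 vertices: (2.5,37) (5,25) (16.5,2.5) (18,2) (3.5,37.5)
edge 0: (2.5,37)→(5,25)  cross = 2.5·25 − 5·37 = -122.5000; (r_i+r_j)·cross = 7.5·-122.5000 = -918.7500
edge 1: (5,25)→(16.5,2.5)  cross = 5·2.5 − 16.5·25 = -400.0000; (r_i+r_j)·cross = 21.5·-400.0000 = -8600.0000
edge 2: (16.5,2.5)→(18,2)  cross = 16.5·2 − 18·2.5 = -12.0000; (r_i+r_j)·cross = 34.5·-12.0000 = -414.0000
edge 3: (18,2)→(3.5,37.5)  cross = 18·37.5 − 3.5·2 = 668.0000; (r_i+r_j)·cross = 21.5·668.0000 = 14362.0000
edge 4: (3.5,37.5)→(2.5,37)  cross = 3.5·37 − 2.5·37.5 = 35.7500; (r_i+r_j)·cross = 6·35.7500 = 214.5000
Σcross = 169.2500 → A = |Σcross|/2 = 84.6250 mm²
Σ(r_i+r_j)·cross = 4643.7500 → first moment M = |Σ|/6 = 773.9583
R_c = M/A = 773.9583/84.6250 = 9.1457 mm
θ = 242° = 4.223697 rad
V = θ·R_c·A = 4.223697·9.1457·84.6250 = 3268.965 mm³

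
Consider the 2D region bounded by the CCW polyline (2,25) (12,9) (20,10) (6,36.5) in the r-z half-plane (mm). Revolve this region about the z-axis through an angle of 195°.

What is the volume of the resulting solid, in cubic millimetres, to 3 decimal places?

Volume = 6902.079 mm³

Profile (r,z), 4 vertices: (2,25) (12,9) (20,10) (6,36.5)
edge 0: (2,25)→(12,9)  cross = 2·9 − 12·25 = -282.0000; (r_i+r_j)·cross = 14·-282.0000 = -3948.0000
edge 1: (12,9)→(20,10)  cross = 12·10 − 20·9 = -60.0000; (r_i+r_j)·cross = 32·-60.0000 = -1920.0000
edge 2: (20,10)→(6,36.5)  cross = 20·36.5 − 6·10 = 670.0000; (r_i+r_j)·cross = 26·670.0000 = 17420.0000
edge 3: (6,36.5)→(2,25)  cross = 6·25 − 2·36.5 = 77.0000; (r_i+r_j)·cross = 8·77.0000 = 616.0000
Σcross = 405.0000 → A = |Σcross|/2 = 202.5000 mm²
Σ(r_i+r_j)·cross = 12168.0000 → first moment M = |Σ|/6 = 2028.0000
R_c = M/A = 2028.0000/202.5000 = 10.0148 mm
θ = 195° = 3.403392 rad
V = θ·R_c·A = 3.403392·10.0148·202.5000 = 6902.079 mm³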